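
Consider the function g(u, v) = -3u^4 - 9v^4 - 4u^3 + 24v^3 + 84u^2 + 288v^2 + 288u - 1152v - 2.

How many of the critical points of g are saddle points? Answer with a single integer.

g separates as a function of u plus a function of v, so ∇g=0 decouples.
∂g/∂u = -12(u - 4)(u + 2)(u + 3) = 0 at u ∈ {-3, -2, 4}; ∂g/∂v = -36(v - 4)(v - 2)(v + 4) = 0 at v ∈ {-4, 2, 4}.
The Hessian is diagonal: diag(g_uu, g_vv). Second derivatives: g_uu(-3)=-84, g_uu(-2)=72, g_uu(4)=-504; g_vv(-4)=-1728, g_vv(2)=432, g_vv(4)=-576.
Saddle points occur where the two diagonal entries have opposite signs: (-3, 2), (-2, -4), (-2, 4), (4, 2). Count: 4.

4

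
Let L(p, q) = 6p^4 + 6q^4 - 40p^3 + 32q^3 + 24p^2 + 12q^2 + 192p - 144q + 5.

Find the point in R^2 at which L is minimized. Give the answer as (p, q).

L(p,q) separates as A(p) + B(q) + 5, so its minimum is min A + min B + 5.
A'(p) = 24(p - 4)(p - 2)(p + 1) vanishes at p ∈ {-1, 2, 4}; B'(q) = 24(q - 1)(q + 2)(q + 3) vanishes at q ∈ {-3, -2, 1}.
Local minima of A (where A''>0): A(-1)=-122, A(4)=128. Local minima of B: B(-3)=162, B(1)=-94.
So the global minimum of L is A(-1) + B(1) + 5 = -122 − 94 + 5 = -211, attained at (-1, 1).

(-1, 1)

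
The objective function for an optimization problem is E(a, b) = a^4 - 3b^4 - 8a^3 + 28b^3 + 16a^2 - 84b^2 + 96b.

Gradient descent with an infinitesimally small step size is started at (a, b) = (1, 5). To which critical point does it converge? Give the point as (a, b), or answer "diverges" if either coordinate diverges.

E is separable, so gradient descent decouples: a follows -∂E/∂a, b follows -∂E/∂b.
∂E/∂a = 4a(a - 4)(a - 2); at a=1 this is 12, so a decreases.
∂E/∂b = -12(b - 4)(b - 2)(b - 1); at b=5 this is -144, so b increases.
The b-coordinate has no critical point in that direction and runs off to infinity.

diverges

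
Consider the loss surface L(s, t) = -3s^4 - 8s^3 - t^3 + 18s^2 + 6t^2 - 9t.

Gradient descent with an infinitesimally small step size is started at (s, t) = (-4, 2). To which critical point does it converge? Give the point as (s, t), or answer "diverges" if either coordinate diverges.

diverges

L is separable, so gradient descent decouples: s follows -∂L/∂s, t follows -∂L/∂t.
∂L/∂s = -12s(s - 1)(s + 3); at s=-4 this is 240, so s decreases.
∂L/∂t = -3(t - 3)(t - 1); at t=2 this is 3, so t decreases.
The s-coordinate has no critical point in that direction and runs off to infinity.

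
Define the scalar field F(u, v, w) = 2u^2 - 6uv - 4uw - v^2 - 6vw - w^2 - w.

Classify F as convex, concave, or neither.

F is quadratic, so its Hessian is the constant matrix H = [[4, -6, -4], [-6, -2, -6], [-4, -6, -2]].
Leading principal minors: 4, -44, -312.
Neither pattern holds ⇒ H is indefinite ⇒ neither convex nor concave.

neither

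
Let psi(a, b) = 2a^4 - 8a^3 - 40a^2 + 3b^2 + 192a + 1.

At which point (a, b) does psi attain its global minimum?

psi(a,b) separates as P(a) + Q(b) + 1, so its minimum is min P + min Q + 1.
P'(a) = 8(a - 4)(a - 2)(a + 3) vanishes at a ∈ {-3, 2, 4}; Q'(b) = 6b vanishes at b ∈ {0}.
Local minima of P (where P''>0): P(-3)=-558, P(4)=128. Local minima of Q: Q(0)=0.
So the global minimum of psi is P(-3) + Q(0) + 1 = -558 + 0 + 1 = -557, attained at (-3, 0).

(-3, 0)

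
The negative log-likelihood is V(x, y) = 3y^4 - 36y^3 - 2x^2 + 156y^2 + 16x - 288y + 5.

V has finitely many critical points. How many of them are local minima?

0

V separates as a function of x plus a function of y, so ∇V=0 decouples.
∂V/∂x = -4(x - 4) = 0 at x ∈ {4}; ∂V/∂y = 12(y - 4)(y - 3)(y - 2) = 0 at y ∈ {2, 3, 4}.
The Hessian is diagonal: diag(V_xx, V_yy). Second derivatives: V_xx(4)=-4; V_yy(2)=24, V_yy(3)=-12, V_yy(4)=24.
Local minima occur where both diagonal entries positive: none. Count: 0.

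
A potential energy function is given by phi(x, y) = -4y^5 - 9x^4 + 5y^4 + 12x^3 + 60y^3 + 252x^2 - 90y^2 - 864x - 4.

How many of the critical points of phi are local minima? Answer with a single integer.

2

phi separates as a function of x plus a function of y, so ∇phi=0 decouples.
∂phi/∂x = -36(x - 3)(x - 2)(x + 4) = 0 at x ∈ {-4, 2, 3}; ∂phi/∂y = -20y(y - 3)(y - 1)(y + 3) = 0 at y ∈ {-3, 0, 1, 3}.
The Hessian is diagonal: diag(phi_xx, phi_yy). Second derivatives: phi_xx(-4)=-1512, phi_xx(2)=216, phi_xx(3)=-252; phi_yy(-3)=1440, phi_yy(0)=-180, phi_yy(1)=160, phi_yy(3)=-720.
Local minima occur where both diagonal entries positive: (2, -3), (2, 1). Count: 2.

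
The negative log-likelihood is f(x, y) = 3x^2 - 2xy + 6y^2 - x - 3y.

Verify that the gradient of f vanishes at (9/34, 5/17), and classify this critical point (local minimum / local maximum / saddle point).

∇f = (6x - 2y - 1, -2x + 12y - 3); substituting (9/34, 5/17) gives ∇f = (0, 0), so (9/34, 5/17) is indeed a critical point.
The Hessian of f is constant: H = [[6, -2], [-2, 12]].
det(H) = 6·12 − (-2)² = 68.
det(H) > 0 and tr(H) = 18 > 0, so H is positive definite and the point is a local minimum.

local minimum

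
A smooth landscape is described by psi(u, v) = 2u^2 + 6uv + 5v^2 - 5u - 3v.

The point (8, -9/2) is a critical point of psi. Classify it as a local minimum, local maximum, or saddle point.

local minimum

The Hessian of psi is constant: H = [[4, 6], [6, 10]].
det(H) = 4·10 − 6² = 4.
det(H) > 0 and tr(H) = 14 > 0, so H is positive definite and the point is a local minimum.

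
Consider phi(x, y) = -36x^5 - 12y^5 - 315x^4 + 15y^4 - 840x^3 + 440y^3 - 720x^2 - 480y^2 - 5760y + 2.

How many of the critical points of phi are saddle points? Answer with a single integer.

phi separates as a function of x plus a function of y, so ∇phi=0 decouples.
∂phi/∂x = -180x(x + 1)(x + 2)(x + 4) = 0 at x ∈ {-4, -2, -1, 0}; ∂phi/∂y = -60(y - 4)(y - 3)(y + 2)(y + 4) = 0 at y ∈ {-4, -2, 3, 4}.
The Hessian is diagonal: diag(phi_xx, phi_yy). Second derivatives: phi_xx(-4)=4320, phi_xx(-2)=-720, phi_xx(-1)=540, phi_xx(0)=-1440; phi_yy(-4)=6720, phi_yy(-2)=-3600, phi_yy(3)=2100, phi_yy(4)=-2880.
Saddle points occur where the two diagonal entries have opposite signs: (-4, -2), (-4, 4), (-2, -4), (-2, 3), (-1, -2), (-1, 4), (0, -4), (0, 3). Count: 8.

8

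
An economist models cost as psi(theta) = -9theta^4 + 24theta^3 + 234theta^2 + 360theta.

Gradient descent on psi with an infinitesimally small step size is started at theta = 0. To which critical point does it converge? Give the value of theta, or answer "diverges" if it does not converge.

-1

psi'(theta) = -36(theta - 5)(theta + 1)(theta + 2), so psi'(0) = 360.
Gradient descent moves in the -psi' direction, i.e. theta is decreasing.
The nearest critical point in that direction is theta = -1, where psi'' = 216 > 0 (a local minimum). The iterate converges there.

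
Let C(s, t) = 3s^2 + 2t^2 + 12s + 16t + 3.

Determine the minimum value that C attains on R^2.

C(s,t) separates as P(s) + Q(t) + 3, so its minimum is min P + min Q + 3.
P'(s) = 6s + 12 vanishes at s ∈ {-2}; Q'(t) = 4(t + 4) vanishes at t ∈ {-4}.
Local minima of P (where P''>0): P(-2)=-12. Local minima of Q: Q(-4)=-32.
So the global minimum of C is P(-2) + Q(-4) + 3 = -12 − 32 + 3 = -41, attained at (-2, -4).

-41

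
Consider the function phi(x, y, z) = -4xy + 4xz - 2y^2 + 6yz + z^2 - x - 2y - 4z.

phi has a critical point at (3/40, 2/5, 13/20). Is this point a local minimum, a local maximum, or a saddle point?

saddle point

The Hessian is constant: H = [[0, -4, 4], [-4, -4, 6], [4, 6, 2]].
Leading principal minors: Δ₁ = 0, Δ₂ = -16, Δ₃ = -160.
The minors fit neither the all-positive nor the alternating-sign pattern, so H is indefinite: a saddle point.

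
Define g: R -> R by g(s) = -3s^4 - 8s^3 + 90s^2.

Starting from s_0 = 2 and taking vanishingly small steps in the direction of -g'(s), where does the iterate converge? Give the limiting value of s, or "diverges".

0

g'(s) = -12s(s - 3)(s + 5), so g'(2) = 168.
Gradient descent moves in the -g' direction, i.e. s is decreasing.
The nearest critical point in that direction is s = 0, where g'' = 180 > 0 (a local minimum). The iterate converges there.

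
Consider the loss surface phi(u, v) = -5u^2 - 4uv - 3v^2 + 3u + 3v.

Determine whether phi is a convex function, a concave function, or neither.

concave

phi is quadratic, so its Hessian is the constant matrix H = [[-10, -4], [-4, -6]].
det(H) = 44, tr(H) = -16.
det(H) > 0 and tr(H) < 0, so H is negative definite everywhere: concave.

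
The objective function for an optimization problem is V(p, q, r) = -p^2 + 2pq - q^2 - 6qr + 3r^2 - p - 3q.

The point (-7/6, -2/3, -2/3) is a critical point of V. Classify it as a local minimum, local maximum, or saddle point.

The Hessian is constant: H = [[-2, 2, 0], [2, -2, -6], [0, -6, 6]].
Leading principal minors: Δ₁ = -2, Δ₂ = 0, Δ₃ = 72.
The minors fit neither the all-positive nor the alternating-sign pattern, so H is indefinite: a saddle point.

saddle point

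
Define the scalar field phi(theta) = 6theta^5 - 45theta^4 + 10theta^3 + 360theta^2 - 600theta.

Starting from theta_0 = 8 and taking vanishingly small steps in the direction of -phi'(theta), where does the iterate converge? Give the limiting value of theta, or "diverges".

phi'(theta) = 30(theta - 5)(theta - 2)(theta - 1)(theta + 2), so phi'(8) = 37800.
Gradient descent moves in the -phi' direction, i.e. theta is decreasing.
The nearest critical point in that direction is theta = 5, where phi'' = 2520 > 0 (a local minimum). The iterate converges there.

5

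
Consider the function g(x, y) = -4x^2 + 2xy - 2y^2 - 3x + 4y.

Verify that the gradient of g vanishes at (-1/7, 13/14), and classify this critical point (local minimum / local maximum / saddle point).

local maximum

∇g = (-8x + 2y - 3, 2x - 4y + 4); substituting (-1/7, 13/14) gives ∇g = (0, 0), so (-1/7, 13/14) is indeed a critical point.
The Hessian of g is constant: H = [[-8, 2], [2, -4]].
det(H) = (-8)·(-4) − 2² = 28.
det(H) > 0 and tr(H) = -12 < 0, so H is negative definite and the point is a local maximum.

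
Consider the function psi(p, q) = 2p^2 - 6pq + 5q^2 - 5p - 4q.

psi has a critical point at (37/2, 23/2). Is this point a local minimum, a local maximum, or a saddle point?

local minimum

The Hessian of psi is constant: H = [[4, -6], [-6, 10]].
det(H) = 4·10 − (-6)² = 4.
det(H) > 0 and tr(H) = 14 > 0, so H is positive definite and the point is a local minimum.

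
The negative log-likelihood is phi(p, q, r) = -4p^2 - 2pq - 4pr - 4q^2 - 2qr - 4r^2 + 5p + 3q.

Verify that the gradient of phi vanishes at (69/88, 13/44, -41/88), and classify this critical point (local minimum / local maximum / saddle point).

local maximum

∇phi = (-8p - 2q - 4r + 5, -2p - 8q - 2r + 3, -4p - 2q - 8r); substituting (69/88, 13/44, -41/88) gives ∇phi = (0, 0, 0), so (69/88, 13/44, -41/88) is indeed a critical point.
The Hessian is constant: H = [[-8, -2, -4], [-2, -8, -2], [-4, -2, -8]].
Leading principal minors: Δ₁ = -8, Δ₂ = 60, Δ₃ = -352.
The minors alternate sign starting negative (−, +, −), so H is negative definite: a local maximum.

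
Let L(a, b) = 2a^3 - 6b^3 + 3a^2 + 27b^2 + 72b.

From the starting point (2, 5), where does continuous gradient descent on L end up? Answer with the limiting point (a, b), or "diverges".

diverges

L is separable, so gradient descent decouples: a follows -∂L/∂a, b follows -∂L/∂b.
∂L/∂a = 6a(a + 1); at a=2 this is 36, so a decreases.
∂L/∂b = -18(b - 4)(b + 1); at b=5 this is -108, so b increases.
The b-coordinate has no critical point in that direction and runs off to infinity.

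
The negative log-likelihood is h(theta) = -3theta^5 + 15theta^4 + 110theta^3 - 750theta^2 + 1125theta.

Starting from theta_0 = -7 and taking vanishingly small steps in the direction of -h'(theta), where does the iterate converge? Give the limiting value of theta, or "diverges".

h'(theta) = -15(theta - 5)(theta - 3)(theta - 1)(theta + 5), so h'(-7) = -28800.
Gradient descent moves in the -h' direction, i.e. theta is increasing.
The nearest critical point in that direction is theta = -5, where h'' = 7200 > 0 (a local minimum). The iterate converges there.

-5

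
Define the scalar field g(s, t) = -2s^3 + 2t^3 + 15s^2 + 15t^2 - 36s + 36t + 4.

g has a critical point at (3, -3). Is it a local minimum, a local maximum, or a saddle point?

The mixed partial ∂²g/∂s∂t is 0, so the Hessian at any point is diag(g_ss, g_tt) = diag(6(-2s + 5), 6(2t + 5)).
At (3, -3): H = diag(-6, -6).
Both eigenvalues are negative, so H is negative definite: a local maximum.

local maximum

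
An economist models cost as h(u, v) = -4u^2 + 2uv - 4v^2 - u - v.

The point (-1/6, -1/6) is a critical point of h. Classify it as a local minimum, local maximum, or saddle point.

local maximum

The Hessian of h is constant: H = [[-8, 2], [2, -8]].
det(H) = (-8)·(-8) − 2² = 60.
det(H) > 0 and tr(H) = -16 < 0, so H is negative definite and the point is a local maximum.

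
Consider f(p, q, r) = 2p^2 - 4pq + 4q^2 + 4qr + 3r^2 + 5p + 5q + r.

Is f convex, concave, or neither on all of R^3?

f is quadratic, so its Hessian is the constant matrix H = [[4, -4, 0], [-4, 8, 4], [0, 4, 6]].
Leading principal minors: 4, 16, 32.
All positive ⇒ H ≻ 0 ⇒ convex.

convex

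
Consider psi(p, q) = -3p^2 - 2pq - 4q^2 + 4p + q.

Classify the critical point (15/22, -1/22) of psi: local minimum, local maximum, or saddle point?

local maximum

The Hessian of psi is constant: H = [[-6, -2], [-2, -8]].
det(H) = (-6)·(-8) − (-2)² = 44.
det(H) > 0 and tr(H) = -14 < 0, so H is negative definite and the point is a local maximum.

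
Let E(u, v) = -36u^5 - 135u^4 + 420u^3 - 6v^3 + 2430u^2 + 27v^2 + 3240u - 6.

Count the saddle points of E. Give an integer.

4

E separates as a function of u plus a function of v, so ∇E=0 decouples.
∂E/∂u = -180(u - 3)(u + 1)(u + 2)(u + 3) = 0 at u ∈ {-3, -2, -1, 3}; ∂E/∂v = -18v(v - 3) = 0 at v ∈ {0, 3}.
The Hessian is diagonal: diag(E_uu, E_vv). Second derivatives: E_uu(-3)=2160, E_uu(-2)=-900, E_uu(-1)=1440, E_uu(3)=-21600; E_vv(0)=54, E_vv(3)=-54.
Saddle points occur where the two diagonal entries have opposite signs: (-3, 3), (-2, 0), (-1, 3), (3, 0). Count: 4.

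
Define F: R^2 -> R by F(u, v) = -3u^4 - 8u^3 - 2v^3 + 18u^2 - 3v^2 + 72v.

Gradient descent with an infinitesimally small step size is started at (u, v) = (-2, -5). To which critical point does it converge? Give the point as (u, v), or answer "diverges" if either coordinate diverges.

F is separable, so gradient descent decouples: u follows -∂F/∂u, v follows -∂F/∂v.
∂F/∂u = -12u(u - 1)(u + 3); at u=-2 this is -72, so u increases.
∂F/∂v = -6(v - 3)(v + 4); at v=-5 this is -48, so v increases.
u converges to its nearest critical value 0 (a local min of the u-part); v converges to -4. The iterate converges to (0, -4).

(0, -4)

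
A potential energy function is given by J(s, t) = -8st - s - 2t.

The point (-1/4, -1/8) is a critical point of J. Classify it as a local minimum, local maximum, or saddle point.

The Hessian of J is constant: H = [[0, -8], [-8, 0]].
det(H) = 0·0 − (-8)² = -64.
Since det(H) < 0, H is indefinite and the critical point is a saddle point.

saddle point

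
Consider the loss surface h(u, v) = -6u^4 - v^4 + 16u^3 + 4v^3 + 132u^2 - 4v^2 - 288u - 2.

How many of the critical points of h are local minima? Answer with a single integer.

h separates as a function of u plus a function of v, so ∇h=0 decouples.
∂h/∂u = -24(u - 4)(u - 1)(u + 3) = 0 at u ∈ {-3, 1, 4}; ∂h/∂v = -4v(v - 2)(v - 1) = 0 at v ∈ {0, 1, 2}.
The Hessian is diagonal: diag(h_uu, h_vv). Second derivatives: h_uu(-3)=-672, h_uu(1)=288, h_uu(4)=-504; h_vv(0)=-8, h_vv(1)=4, h_vv(2)=-8.
Local minima occur where both diagonal entries positive: (1, 1). Count: 1.

1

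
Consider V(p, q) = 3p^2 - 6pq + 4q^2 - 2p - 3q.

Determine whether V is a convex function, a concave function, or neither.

convex

V is quadratic, so its Hessian is the constant matrix H = [[6, -6], [-6, 8]].
det(H) = 12, tr(H) = 14.
det(H) > 0 and tr(H) > 0, so H is positive definite everywhere: convex.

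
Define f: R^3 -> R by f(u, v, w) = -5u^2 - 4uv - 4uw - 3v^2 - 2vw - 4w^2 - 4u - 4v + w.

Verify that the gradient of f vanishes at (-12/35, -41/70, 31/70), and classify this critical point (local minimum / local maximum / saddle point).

local maximum

∇f = (-10u - 4v - 4w - 4, -4u - 6v - 2w - 4, -4u - 2v - 8w + 1); substituting (-12/35, -41/70, 31/70) gives ∇f = (0, 0, 0), so (-12/35, -41/70, 31/70) is indeed a critical point.
The Hessian is constant: H = [[-10, -4, -4], [-4, -6, -2], [-4, -2, -8]].
Leading principal minors: Δ₁ = -10, Δ₂ = 44, Δ₃ = -280.
The minors alternate sign starting negative (−, +, −), so H is negative definite: a local maximum.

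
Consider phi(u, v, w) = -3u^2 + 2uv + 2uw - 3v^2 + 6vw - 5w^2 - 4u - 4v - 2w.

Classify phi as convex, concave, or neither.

phi is quadratic, so its Hessian is the constant matrix H = [[-6, 2, 2], [2, -6, 6], [2, 6, -10]].
Leading principal minors: -6, 32, -32.
Signs alternate −, +, − ⇒ H ≺ 0 ⇒ concave.

concave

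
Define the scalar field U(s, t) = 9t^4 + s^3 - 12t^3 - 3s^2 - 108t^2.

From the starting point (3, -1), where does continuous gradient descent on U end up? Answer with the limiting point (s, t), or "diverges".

(2, -2)

U is separable, so gradient descent decouples: s follows -∂U/∂s, t follows -∂U/∂t.
∂U/∂s = 3s(s - 2); at s=3 this is 9, so s decreases.
∂U/∂t = 36t(t - 3)(t + 2); at t=-1 this is 144, so t decreases.
s converges to its nearest critical value 2 (a local min of the s-part); t converges to -2. The iterate converges to (2, -2).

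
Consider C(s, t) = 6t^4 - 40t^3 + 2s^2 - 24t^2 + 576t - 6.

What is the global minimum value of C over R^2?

C(s,t) separates as P(s) + Q(t) − 6, so its minimum is min P + min Q − 6.
P'(s) = 4s vanishes at s ∈ {0}; Q'(t) = 24(t - 4)(t - 3)(t + 2) vanishes at t ∈ {-2, 3, 4}.
Local minima of P (where P''>0): P(0)=0. Local minima of Q: Q(-2)=-832, Q(4)=896.
So the global minimum of C is P(0) + Q(-2) − 6 = 0 − 832 − 6 = -838, attained at (0, -2).

-838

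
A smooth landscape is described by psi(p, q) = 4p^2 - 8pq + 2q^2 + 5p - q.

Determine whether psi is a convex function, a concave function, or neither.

psi is quadratic, so its Hessian is the constant matrix H = [[8, -8], [-8, 4]].
det(H) = -32, tr(H) = 12.
det(H) < 0, so H is indefinite: neither convex nor concave.

neither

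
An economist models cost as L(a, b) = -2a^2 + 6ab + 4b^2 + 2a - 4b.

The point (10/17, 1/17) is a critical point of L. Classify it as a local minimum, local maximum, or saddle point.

The Hessian of L is constant: H = [[-4, 6], [6, 8]].
det(H) = (-4)·8 − 6² = -68.
Since det(H) < 0, H is indefinite and the critical point is a saddle point.

saddle point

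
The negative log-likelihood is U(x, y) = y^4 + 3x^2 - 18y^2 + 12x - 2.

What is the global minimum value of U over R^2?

U(x,y) separates as P(x) + Q(y) − 2, so its minimum is min P + min Q − 2.
P'(x) = 6x + 12 vanishes at x ∈ {-2}; Q'(y) = 4y(y - 3)(y + 3) vanishes at y ∈ {-3, 0, 3}.
Local minima of P (where P''>0): P(-2)=-12. Local minima of Q: Q(-3)=-81, Q(3)=-81.
So the global minimum of U is P(-2) + Q(-3) − 2 = -12 − 81 − 2 = -95, attained at (-2, -3).

-95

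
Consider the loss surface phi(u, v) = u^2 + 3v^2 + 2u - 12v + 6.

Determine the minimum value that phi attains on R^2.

phi(u,v) separates as P(u) + Q(v) + 6, so its minimum is min P + min Q + 6.
P'(u) = 2u + 2 vanishes at u ∈ {-1}; Q'(v) = 6v - 12 vanishes at v ∈ {2}.
Local minima of P (where P''>0): P(-1)=-1. Local minima of Q: Q(2)=-12.
So the global minimum of phi is P(-1) + Q(2) + 6 = -1 − 12 + 6 = -7, attained at (-1, 2).

-7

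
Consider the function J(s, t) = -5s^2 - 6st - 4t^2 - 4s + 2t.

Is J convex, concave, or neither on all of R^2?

concave

J is quadratic, so its Hessian is the constant matrix H = [[-10, -6], [-6, -8]].
det(H) = 44, tr(H) = -18.
det(H) > 0 and tr(H) < 0, so H is negative definite everywhere: concave.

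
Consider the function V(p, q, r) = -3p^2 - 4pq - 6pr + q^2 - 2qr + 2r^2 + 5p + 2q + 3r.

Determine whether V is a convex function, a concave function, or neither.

V is quadratic, so its Hessian is the constant matrix H = [[-6, -4, -6], [-4, 2, -2], [-6, -2, 4]].
Leading principal minors: -6, -28, -256.
Neither pattern holds ⇒ H is indefinite ⇒ neither convex nor concave.

neither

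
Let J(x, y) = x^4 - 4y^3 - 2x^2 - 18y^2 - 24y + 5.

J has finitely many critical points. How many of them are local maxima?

J separates as a function of x plus a function of y, so ∇J=0 decouples.
∂J/∂x = 4x(x - 1)(x + 1) = 0 at x ∈ {-1, 0, 1}; ∂J/∂y = -12(y + 1)(y + 2) = 0 at y ∈ {-2, -1}.
The Hessian is diagonal: diag(J_xx, J_yy). Second derivatives: J_xx(-1)=8, J_xx(0)=-4, J_xx(1)=8; J_yy(-2)=12, J_yy(-1)=-12.
Local maxima occur where both diagonal entries negative: (0, -1). Count: 1.

1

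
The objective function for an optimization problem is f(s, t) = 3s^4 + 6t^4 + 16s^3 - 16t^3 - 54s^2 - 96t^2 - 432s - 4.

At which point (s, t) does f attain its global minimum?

f(s,t) separates as P(s) + Q(t) − 4, so its minimum is min P + min Q − 4.
P'(s) = 12(s - 3)(s + 3)(s + 4) vanishes at s ∈ {-4, -3, 3}; Q'(t) = 24t(t - 4)(t + 2) vanishes at t ∈ {-2, 0, 4}.
Local minima of P (where P''>0): P(-4)=608, P(3)=-1107. Local minima of Q: Q(-2)=-160, Q(4)=-1024.
So the global minimum of f is P(3) + Q(4) − 4 = -1107 − 1024 − 4 = -2135, attained at (3, 4).

(3, 4)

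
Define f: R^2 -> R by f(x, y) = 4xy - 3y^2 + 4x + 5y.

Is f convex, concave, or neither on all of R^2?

f is quadratic, so its Hessian is the constant matrix H = [[0, 4], [4, -6]].
det(H) = -16, tr(H) = -6.
det(H) < 0, so H is indefinite: neither convex nor concave.

neither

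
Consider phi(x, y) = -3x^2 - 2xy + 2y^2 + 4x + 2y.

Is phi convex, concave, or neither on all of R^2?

neither

phi is quadratic, so its Hessian is the constant matrix H = [[-6, -2], [-2, 4]].
det(H) = -28, tr(H) = -2.
det(H) < 0, so H is indefinite: neither convex nor concave.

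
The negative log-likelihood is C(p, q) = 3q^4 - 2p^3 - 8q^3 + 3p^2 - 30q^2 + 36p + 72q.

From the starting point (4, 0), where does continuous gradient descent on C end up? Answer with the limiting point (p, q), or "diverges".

diverges

C is separable, so gradient descent decouples: p follows -∂C/∂p, q follows -∂C/∂q.
∂C/∂p = -6(p - 3)(p + 2); at p=4 this is -36, so p increases.
∂C/∂q = 12(q - 3)(q - 1)(q + 2); at q=0 this is 72, so q decreases.
The p-coordinate has no critical point in that direction and runs off to infinity.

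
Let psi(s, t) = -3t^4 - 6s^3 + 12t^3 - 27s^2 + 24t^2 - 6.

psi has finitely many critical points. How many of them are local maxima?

psi separates as a function of s plus a function of t, so ∇psi=0 decouples.
∂psi/∂s = -18s(s + 3) = 0 at s ∈ {-3, 0}; ∂psi/∂t = -12t(t - 4)(t + 1) = 0 at t ∈ {-1, 0, 4}.
The Hessian is diagonal: diag(psi_ss, psi_tt). Second derivatives: psi_ss(-3)=54, psi_ss(0)=-54; psi_tt(-1)=-60, psi_tt(0)=48, psi_tt(4)=-240.
Local maxima occur where both diagonal entries negative: (0, -1), (0, 4). Count: 2.

2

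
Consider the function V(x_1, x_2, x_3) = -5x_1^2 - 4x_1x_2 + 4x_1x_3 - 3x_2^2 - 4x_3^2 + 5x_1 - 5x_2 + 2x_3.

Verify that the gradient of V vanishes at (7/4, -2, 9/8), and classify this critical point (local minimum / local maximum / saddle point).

local maximum

∇V = (-10x_1 - 4x_2 + 4x_3 + 5, -4x_1 - 6x_2 - 5, 4x_1 - 8x_3 + 2); substituting (7/4, -2, 9/8) gives ∇V = (0, 0, 0), so (7/4, -2, 9/8) is indeed a critical point.
The Hessian is constant: H = [[-10, -4, 4], [-4, -6, 0], [4, 0, -8]].
Leading principal minors: Δ₁ = -10, Δ₂ = 44, Δ₃ = -256.
The minors alternate sign starting negative (−, +, −), so H is negative definite: a local maximum.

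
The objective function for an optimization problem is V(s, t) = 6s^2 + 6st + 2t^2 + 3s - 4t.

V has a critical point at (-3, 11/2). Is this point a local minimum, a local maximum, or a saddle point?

local minimum

The Hessian of V is constant: H = [[12, 6], [6, 4]].
det(H) = 12·4 − 6² = 12.
det(H) > 0 and tr(H) = 16 > 0, so H is positive definite and the point is a local minimum.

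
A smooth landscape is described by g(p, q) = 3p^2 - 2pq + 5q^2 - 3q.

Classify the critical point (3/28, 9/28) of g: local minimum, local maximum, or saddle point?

The Hessian of g is constant: H = [[6, -2], [-2, 10]].
det(H) = 6·10 − (-2)² = 56.
det(H) > 0 and tr(H) = 16 > 0, so H is positive definite and the point is a local minimum.

local minimum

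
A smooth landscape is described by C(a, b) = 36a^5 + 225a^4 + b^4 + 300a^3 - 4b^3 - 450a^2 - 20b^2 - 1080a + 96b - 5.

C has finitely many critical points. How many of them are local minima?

C separates as a function of a plus a function of b, so ∇C=0 decouples.
∂C/∂a = 180(a - 1)(a + 1)(a + 2)(a + 3) = 0 at a ∈ {-3, -2, -1, 1}; ∂C/∂b = 4(b - 4)(b - 2)(b + 3) = 0 at b ∈ {-3, 2, 4}.
The Hessian is diagonal: diag(C_aa, C_bb). Second derivatives: C_aa(-3)=-1440, C_aa(-2)=540, C_aa(-1)=-720, C_aa(1)=4320; C_bb(-3)=140, C_bb(2)=-40, C_bb(4)=56.
Local minima occur where both diagonal entries positive: (-2, -3), (-2, 4), (1, -3), (1, 4). Count: 4.

4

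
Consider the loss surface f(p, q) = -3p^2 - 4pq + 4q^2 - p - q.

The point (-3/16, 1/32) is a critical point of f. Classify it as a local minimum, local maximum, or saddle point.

saddle point

The Hessian of f is constant: H = [[-6, -4], [-4, 8]].
det(H) = (-6)·8 − (-4)² = -64.
Since det(H) < 0, H is indefinite and the critical point is a saddle point.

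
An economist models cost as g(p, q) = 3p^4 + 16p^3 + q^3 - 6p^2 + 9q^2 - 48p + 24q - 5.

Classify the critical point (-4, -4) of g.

The mixed partial ∂²g/∂p∂q is 0, so the Hessian at any point is diag(g_pp, g_qq) = diag(12(3p^2 + 8p - 1), 6(q + 3)).
At (-4, -4): H = diag(180, -6).
The eigenvalues have opposite signs, so H is indefinite: a saddle point.

saddle point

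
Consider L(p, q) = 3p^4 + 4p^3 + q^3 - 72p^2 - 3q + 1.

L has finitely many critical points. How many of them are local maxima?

1

L separates as a function of p plus a function of q, so ∇L=0 decouples.
∂L/∂p = 12p(p - 3)(p + 4) = 0 at p ∈ {-4, 0, 3}; ∂L/∂q = 3(q - 1)(q + 1) = 0 at q ∈ {-1, 1}.
The Hessian is diagonal: diag(L_pp, L_qq). Second derivatives: L_pp(-4)=336, L_pp(0)=-144, L_pp(3)=252; L_qq(-1)=-6, L_qq(1)=6.
Local maxima occur where both diagonal entries negative: (0, -1). Count: 1.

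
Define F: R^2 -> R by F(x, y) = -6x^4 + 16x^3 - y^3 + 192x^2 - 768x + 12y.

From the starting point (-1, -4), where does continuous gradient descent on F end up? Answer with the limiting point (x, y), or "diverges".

(2, -2)

F is separable, so gradient descent decouples: x follows -∂F/∂x, y follows -∂F/∂y.
∂F/∂x = -24(x - 4)(x - 2)(x + 4); at x=-1 this is -1080, so x increases.
∂F/∂y = -3(y - 2)(y + 2); at y=-4 this is -36, so y increases.
x converges to its nearest critical value 2 (a local min of the x-part); y converges to -2. The iterate converges to (2, -2).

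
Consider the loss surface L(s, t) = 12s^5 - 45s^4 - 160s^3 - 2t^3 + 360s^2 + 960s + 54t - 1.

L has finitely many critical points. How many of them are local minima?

L separates as a function of s plus a function of t, so ∇L=0 decouples.
∂L/∂s = 60(s - 4)(s - 2)(s + 1)(s + 2) = 0 at s ∈ {-2, -1, 2, 4}; ∂L/∂t = -6(t - 3)(t + 3) = 0 at t ∈ {-3, 3}.
The Hessian is diagonal: diag(L_ss, L_tt). Second derivatives: L_ss(-2)=-1440, L_ss(-1)=900, L_ss(2)=-1440, L_ss(4)=3600; L_tt(-3)=36, L_tt(3)=-36.
Local minima occur where both diagonal entries positive: (-1, -3), (4, -3). Count: 2.

2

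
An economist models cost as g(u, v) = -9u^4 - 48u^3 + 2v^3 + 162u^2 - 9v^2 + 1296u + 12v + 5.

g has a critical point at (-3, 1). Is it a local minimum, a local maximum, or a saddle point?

The mixed partial ∂²g/∂u∂v is 0, so the Hessian at any point is diag(g_uu, g_vv) = diag(36(-3u^2 - 8u + 9), 6(2v - 3)).
At (-3, 1): H = diag(216, -6).
The eigenvalues have opposite signs, so H is indefinite: a saddle point.

saddle point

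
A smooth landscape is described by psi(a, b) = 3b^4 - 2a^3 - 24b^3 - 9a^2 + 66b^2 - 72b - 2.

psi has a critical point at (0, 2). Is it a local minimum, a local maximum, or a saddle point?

local maximum

The mixed partial ∂²psi/∂a∂b is 0, so the Hessian at any point is diag(psi_aa, psi_bb) = diag(-6(2a + 3), 12(3b^2 - 12b + 11)).
At (0, 2): H = diag(-18, -12).
Both eigenvalues are negative, so H is negative definite: a local maximum.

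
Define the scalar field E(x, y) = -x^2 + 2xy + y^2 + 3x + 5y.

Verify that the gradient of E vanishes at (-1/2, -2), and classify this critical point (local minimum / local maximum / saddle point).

saddle point

∇E = (-2x + 2y + 3, 2x + 2y + 5); substituting (-1/2, -2) gives ∇E = (0, 0), so (-1/2, -2) is indeed a critical point.
The Hessian of E is constant: H = [[-2, 2], [2, 2]].
det(H) = (-2)·2 − 2² = -8.
Since det(H) < 0, H is indefinite and the critical point is a saddle point.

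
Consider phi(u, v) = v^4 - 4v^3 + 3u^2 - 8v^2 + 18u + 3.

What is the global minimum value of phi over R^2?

phi(u,v) separates as P(u) + Q(v) + 3, so its minimum is min P + min Q + 3.
P'(u) = 6u + 18 vanishes at u ∈ {-3}; Q'(v) = 4v(v - 4)(v + 1) vanishes at v ∈ {-1, 0, 4}.
Local minima of P (where P''>0): P(-3)=-27. Local minima of Q: Q(-1)=-3, Q(4)=-128.
So the global minimum of phi is P(-3) + Q(4) + 3 = -27 − 128 + 3 = -152, attained at (-3, 4).

-152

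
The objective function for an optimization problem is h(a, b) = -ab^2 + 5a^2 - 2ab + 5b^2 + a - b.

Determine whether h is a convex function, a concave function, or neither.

The term -ab^2 is cubic, so the Hessian is not constant.
∂²h/∂b² = -2a + 10, which takes both signs as a varies (negative for sufficiently large a). A diagonal entry of the Hessian changing sign means the Hessian is neither positive- nor negative-semidefinite on all of R^2.

neither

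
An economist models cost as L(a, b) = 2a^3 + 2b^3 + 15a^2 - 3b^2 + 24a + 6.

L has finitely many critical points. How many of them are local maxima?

1

L separates as a function of a plus a function of b, so ∇L=0 decouples.
∂L/∂a = 6(a + 1)(a + 4) = 0 at a ∈ {-4, -1}; ∂L/∂b = 6b(b - 1) = 0 at b ∈ {0, 1}.
The Hessian is diagonal: diag(L_aa, L_bb). Second derivatives: L_aa(-4)=-18, L_aa(-1)=18; L_bb(0)=-6, L_bb(1)=6.
Local maxima occur where both diagonal entries negative: (-4, 0). Count: 1.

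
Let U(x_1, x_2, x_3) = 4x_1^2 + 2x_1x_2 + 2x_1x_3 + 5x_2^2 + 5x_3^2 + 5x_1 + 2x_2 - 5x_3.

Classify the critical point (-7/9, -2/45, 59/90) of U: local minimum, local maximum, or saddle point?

The Hessian is constant: H = [[8, 2, 2], [2, 10, 0], [2, 0, 10]].
Leading principal minors: Δ₁ = 8, Δ₂ = 76, Δ₃ = 720.
All leading minors are positive, so H is positive definite: a local minimum.

local minimum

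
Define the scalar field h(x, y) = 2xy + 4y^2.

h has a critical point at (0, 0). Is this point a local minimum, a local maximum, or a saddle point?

saddle point

The Hessian of h is constant: H = [[0, 2], [2, 8]].
det(H) = 0·8 − 2² = -4.
Since det(H) < 0, H is indefinite and the critical point is a saddle point.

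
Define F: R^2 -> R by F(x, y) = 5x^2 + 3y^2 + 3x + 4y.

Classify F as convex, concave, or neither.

convex

F is quadratic, so its Hessian is the constant matrix H = [[10, 0], [0, 6]].
det(H) = 60, tr(H) = 16.
det(H) > 0 and tr(H) > 0, so H is positive definite everywhere: convex.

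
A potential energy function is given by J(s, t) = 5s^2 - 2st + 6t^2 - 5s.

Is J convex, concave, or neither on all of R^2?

J is quadratic, so its Hessian is the constant matrix H = [[10, -2], [-2, 12]].
det(H) = 116, tr(H) = 22.
det(H) > 0 and tr(H) > 0, so H is positive definite everywhere: convex.

convex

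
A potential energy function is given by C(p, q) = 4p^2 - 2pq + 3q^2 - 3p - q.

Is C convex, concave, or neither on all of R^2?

convex

C is quadratic, so its Hessian is the constant matrix H = [[8, -2], [-2, 6]].
det(H) = 44, tr(H) = 14.
det(H) > 0 and tr(H) > 0, so H is positive definite everywhere: convex.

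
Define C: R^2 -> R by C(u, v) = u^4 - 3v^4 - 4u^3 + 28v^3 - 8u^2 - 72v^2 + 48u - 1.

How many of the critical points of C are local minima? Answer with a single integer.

2

C separates as a function of u plus a function of v, so ∇C=0 decouples.
∂C/∂u = 4(u - 3)(u - 2)(u + 2) = 0 at u ∈ {-2, 2, 3}; ∂C/∂v = -12v(v - 4)(v - 3) = 0 at v ∈ {0, 3, 4}.
The Hessian is diagonal: diag(C_uu, C_vv). Second derivatives: C_uu(-2)=80, C_uu(2)=-16, C_uu(3)=20; C_vv(0)=-144, C_vv(3)=36, C_vv(4)=-48.
Local minima occur where both diagonal entries positive: (-2, 3), (3, 3). Count: 2.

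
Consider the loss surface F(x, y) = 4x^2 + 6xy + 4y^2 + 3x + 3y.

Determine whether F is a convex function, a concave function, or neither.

convex

F is quadratic, so its Hessian is the constant matrix H = [[8, 6], [6, 8]].
det(H) = 28, tr(H) = 16.
det(H) > 0 and tr(H) > 0, so H is positive definite everywhere: convex.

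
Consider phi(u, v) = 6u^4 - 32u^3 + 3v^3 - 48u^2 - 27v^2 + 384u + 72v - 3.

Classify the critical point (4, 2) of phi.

saddle point

The mixed partial ∂²phi/∂u∂v is 0, so the Hessian at any point is diag(phi_uu, phi_vv) = diag(24(3u^2 - 8u - 4), 18(v - 3)).
At (4, 2): H = diag(288, -18).
The eigenvalues have opposite signs, so H is indefinite: a saddle point.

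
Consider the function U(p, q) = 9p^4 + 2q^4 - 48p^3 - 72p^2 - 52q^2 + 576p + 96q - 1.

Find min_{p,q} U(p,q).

-1617

U(p,q) separates as A(p) + B(q) − 1, so its minimum is min A + min B − 1.
A'(p) = 36(p - 4)(p - 2)(p + 2) vanishes at p ∈ {-2, 2, 4}; B'(q) = 8(q - 3)(q - 1)(q + 4) vanishes at q ∈ {-4, 1, 3}.
Local minima of A (where A''>0): A(-2)=-912, A(4)=384. Local minima of B: B(-4)=-704, B(3)=-18.
So the global minimum of U is A(-2) + B(-4) − 1 = -912 − 704 − 1 = -1617, attained at (-2, -4).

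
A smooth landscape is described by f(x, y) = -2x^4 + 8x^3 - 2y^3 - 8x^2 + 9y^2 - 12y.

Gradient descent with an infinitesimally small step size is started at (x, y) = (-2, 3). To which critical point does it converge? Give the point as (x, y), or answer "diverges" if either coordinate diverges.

f is separable, so gradient descent decouples: x follows -∂f/∂x, y follows -∂f/∂y.
∂f/∂x = -8x(x - 2)(x - 1); at x=-2 this is 192, so x decreases.
∂f/∂y = -6(y - 2)(y - 1); at y=3 this is -12, so y increases.
The x-coordinate has no critical point in that direction and runs off to infinity.

diverges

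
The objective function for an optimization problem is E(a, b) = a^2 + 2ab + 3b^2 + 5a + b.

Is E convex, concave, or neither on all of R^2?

convex

E is quadratic, so its Hessian is the constant matrix H = [[2, 2], [2, 6]].
det(H) = 8, tr(H) = 8.
det(H) > 0 and tr(H) > 0, so H is positive definite everywhere: convex.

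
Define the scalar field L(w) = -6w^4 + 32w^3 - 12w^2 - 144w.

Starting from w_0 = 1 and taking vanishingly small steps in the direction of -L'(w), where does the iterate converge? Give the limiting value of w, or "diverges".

2

L'(w) = -24(w - 3)(w - 2)(w + 1), so L'(1) = -96.
Gradient descent moves in the -L' direction, i.e. w is increasing.
The nearest critical point in that direction is w = 2, where L'' = 72 > 0 (a local minimum). The iterate converges there.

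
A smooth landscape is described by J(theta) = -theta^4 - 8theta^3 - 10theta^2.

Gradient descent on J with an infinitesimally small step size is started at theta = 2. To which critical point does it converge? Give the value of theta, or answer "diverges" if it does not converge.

J'(theta) = -4theta(theta + 1)(theta + 5), so J'(2) = -168.
Gradient descent moves in the -J' direction, i.e. theta is increasing.
There is no critical point above theta=2, and J' keeps the same sign, so the iterate runs off to +∞.

diverges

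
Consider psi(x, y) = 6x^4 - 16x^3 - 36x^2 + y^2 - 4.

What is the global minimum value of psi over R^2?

psi(x,y) separates as P(x) + Q(y) − 4, so its minimum is min P + min Q − 4.
P'(x) = 24x(x - 3)(x + 1) vanishes at x ∈ {-1, 0, 3}; Q'(y) = 2y vanishes at y ∈ {0}.
Local minima of P (where P''>0): P(-1)=-14, P(3)=-270. Local minima of Q: Q(0)=0.
So the global minimum of psi is P(3) + Q(0) − 4 = -270 + 0 − 4 = -274, attained at (3, 0).

-274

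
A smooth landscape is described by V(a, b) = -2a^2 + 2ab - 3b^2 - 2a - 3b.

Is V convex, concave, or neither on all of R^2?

concave

V is quadratic, so its Hessian is the constant matrix H = [[-4, 2], [2, -6]].
det(H) = 20, tr(H) = -10.
det(H) > 0 and tr(H) < 0, so H is negative definite everywhere: concave.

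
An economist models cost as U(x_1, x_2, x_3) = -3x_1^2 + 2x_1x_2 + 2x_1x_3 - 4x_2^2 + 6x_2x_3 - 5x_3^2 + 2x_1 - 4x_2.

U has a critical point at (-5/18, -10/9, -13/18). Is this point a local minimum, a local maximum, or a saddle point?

local maximum

The Hessian is constant: H = [[-6, 2, 2], [2, -8, 6], [2, 6, -10]].
Leading principal minors: Δ₁ = -6, Δ₂ = 44, Δ₃ = -144.
The minors alternate sign starting negative (−, +, −), so H is negative definite: a local maximum.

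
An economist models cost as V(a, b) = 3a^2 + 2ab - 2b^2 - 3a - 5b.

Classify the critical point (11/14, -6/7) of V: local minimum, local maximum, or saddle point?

The Hessian of V is constant: H = [[6, 2], [2, -4]].
det(H) = 6·(-4) − 2² = -28.
Since det(H) < 0, H is indefinite and the critical point is a saddle point.

saddle point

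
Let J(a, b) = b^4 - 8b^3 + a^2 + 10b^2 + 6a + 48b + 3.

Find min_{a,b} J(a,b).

J(a,b) separates as P(a) + Q(b) + 3, so its minimum is min P + min Q + 3.
P'(a) = 2a + 6 vanishes at a ∈ {-3}; Q'(b) = 4(b - 4)(b - 3)(b + 1) vanishes at b ∈ {-1, 3, 4}.
Local minima of P (where P''>0): P(-3)=-9. Local minima of Q: Q(-1)=-29, Q(4)=96.
So the global minimum of J is P(-3) + Q(-1) + 3 = -9 − 29 + 3 = -35, attained at (-3, -1).

-35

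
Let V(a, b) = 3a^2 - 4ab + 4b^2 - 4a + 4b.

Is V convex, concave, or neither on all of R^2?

convex

V is quadratic, so its Hessian is the constant matrix H = [[6, -4], [-4, 8]].
det(H) = 32, tr(H) = 14.
det(H) > 0 and tr(H) > 0, so H is positive definite everywhere: convex.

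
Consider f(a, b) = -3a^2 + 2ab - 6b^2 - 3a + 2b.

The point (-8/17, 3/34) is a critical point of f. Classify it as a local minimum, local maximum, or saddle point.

local maximum

The Hessian of f is constant: H = [[-6, 2], [2, -12]].
det(H) = (-6)·(-12) − 2² = 68.
det(H) > 0 and tr(H) = -18 < 0, so H is negative definite and the point is a local maximum.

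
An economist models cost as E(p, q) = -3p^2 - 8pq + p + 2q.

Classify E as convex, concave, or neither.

neither

E is quadratic, so its Hessian is the constant matrix H = [[-6, -8], [-8, 0]].
det(H) = -64, tr(H) = -6.
det(H) < 0, so H is indefinite: neither convex nor concave.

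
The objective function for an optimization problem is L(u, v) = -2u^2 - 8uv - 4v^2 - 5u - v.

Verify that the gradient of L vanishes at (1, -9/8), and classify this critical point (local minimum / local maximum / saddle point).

saddle point

∇L = (-4u - 8v - 5, -8u - 8v - 1); substituting (1, -9/8) gives ∇L = (0, 0), so (1, -9/8) is indeed a critical point.
The Hessian of L is constant: H = [[-4, -8], [-8, -8]].
det(H) = (-4)·(-8) − (-8)² = -32.
Since det(H) < 0, H is indefinite and the critical point is a saddle point.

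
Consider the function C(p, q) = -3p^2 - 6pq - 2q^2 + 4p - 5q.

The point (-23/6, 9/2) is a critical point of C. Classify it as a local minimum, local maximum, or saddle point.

The Hessian of C is constant: H = [[-6, -6], [-6, -4]].
det(H) = (-6)·(-4) − (-6)² = -12.
Since det(H) < 0, H is indefinite and the critical point is a saddle point.

saddle point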